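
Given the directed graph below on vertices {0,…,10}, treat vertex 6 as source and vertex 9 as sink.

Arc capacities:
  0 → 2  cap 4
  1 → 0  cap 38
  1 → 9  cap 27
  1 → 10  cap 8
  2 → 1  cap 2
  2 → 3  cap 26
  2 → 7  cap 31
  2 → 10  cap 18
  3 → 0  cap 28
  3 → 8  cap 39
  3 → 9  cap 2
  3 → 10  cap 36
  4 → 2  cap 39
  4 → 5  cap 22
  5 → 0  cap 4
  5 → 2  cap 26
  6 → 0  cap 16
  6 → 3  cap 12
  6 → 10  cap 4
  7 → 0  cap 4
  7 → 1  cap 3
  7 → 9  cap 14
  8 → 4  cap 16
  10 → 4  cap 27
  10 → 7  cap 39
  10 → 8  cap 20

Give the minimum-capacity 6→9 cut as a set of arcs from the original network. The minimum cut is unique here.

Min-cut arcs: {(0,2), (6,3), (6,10)} (total capacity 20)

augment #1: 6→3→9 push 2
augment #2: 6→10→7→9 push 4
augment #3: 6→0→2→1→9 push 2
augment #4: 6→0→2→7→9 push 2
augment #5: 6→3→10→7→9 push 8
augment #6: 6→3→10→7→1→9 push 2
max flow = 20; residual-reachable set from 6 gives S-side
cut edges (S→T): {(0,2), (6,3), (6,10)} total cap 20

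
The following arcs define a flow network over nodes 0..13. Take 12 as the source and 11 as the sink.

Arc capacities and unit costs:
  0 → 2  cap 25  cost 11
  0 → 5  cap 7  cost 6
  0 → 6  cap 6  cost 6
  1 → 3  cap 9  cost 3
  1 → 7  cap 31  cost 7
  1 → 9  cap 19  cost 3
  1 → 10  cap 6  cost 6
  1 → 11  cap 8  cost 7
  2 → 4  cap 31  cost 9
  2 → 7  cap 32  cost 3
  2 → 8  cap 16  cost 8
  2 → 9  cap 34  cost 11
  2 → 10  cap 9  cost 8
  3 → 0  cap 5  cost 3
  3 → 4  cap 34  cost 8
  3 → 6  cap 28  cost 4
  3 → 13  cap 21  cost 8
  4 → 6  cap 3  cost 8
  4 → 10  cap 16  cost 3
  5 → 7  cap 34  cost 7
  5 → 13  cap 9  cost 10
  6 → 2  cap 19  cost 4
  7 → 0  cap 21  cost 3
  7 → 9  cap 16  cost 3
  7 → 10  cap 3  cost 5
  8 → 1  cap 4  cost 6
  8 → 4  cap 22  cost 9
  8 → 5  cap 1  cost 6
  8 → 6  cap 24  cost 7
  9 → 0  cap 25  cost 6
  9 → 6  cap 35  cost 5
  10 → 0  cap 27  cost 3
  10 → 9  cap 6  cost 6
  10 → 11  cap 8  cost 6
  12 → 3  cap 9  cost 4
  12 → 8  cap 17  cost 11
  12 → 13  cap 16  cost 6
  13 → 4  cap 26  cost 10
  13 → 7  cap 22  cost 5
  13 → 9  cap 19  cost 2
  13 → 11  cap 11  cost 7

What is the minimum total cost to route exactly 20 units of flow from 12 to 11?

shortest-cost path #1: 12→13→11 push 11 @ unit cost 13 (adds 143)
shortest-cost path #2: 12→3→4→10→11 push 8 @ unit cost 21 (adds 168)
shortest-cost path #3: 12→8→1→11 push 1 @ unit cost 24 (adds 24)
total cost = 335

Minimum cost for 20 units: 335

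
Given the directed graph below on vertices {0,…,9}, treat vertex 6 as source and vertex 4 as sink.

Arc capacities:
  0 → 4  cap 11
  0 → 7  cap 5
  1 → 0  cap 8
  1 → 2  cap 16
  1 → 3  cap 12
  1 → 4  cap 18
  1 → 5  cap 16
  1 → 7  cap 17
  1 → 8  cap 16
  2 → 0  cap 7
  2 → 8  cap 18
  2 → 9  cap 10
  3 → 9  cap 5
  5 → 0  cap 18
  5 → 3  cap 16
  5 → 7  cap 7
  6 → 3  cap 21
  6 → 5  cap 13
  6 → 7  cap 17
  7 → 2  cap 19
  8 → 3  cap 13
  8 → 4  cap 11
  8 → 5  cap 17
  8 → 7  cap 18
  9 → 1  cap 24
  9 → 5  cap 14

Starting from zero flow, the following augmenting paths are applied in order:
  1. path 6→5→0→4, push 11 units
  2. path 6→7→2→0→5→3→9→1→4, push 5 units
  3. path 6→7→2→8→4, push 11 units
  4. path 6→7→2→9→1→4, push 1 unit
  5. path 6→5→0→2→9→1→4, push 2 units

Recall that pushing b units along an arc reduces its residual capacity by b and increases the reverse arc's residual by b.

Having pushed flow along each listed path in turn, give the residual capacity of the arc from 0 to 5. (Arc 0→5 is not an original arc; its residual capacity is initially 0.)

after path 1 (6→5→0→4, push 11): res(0,5)=11
after path 2 (6→7→2→0→5→3→9→1→4, push 5): res(0,5)=6
after path 3 (6→7→2→8→4, push 11): res(0,5)=6
after path 4 (6→7→2→9→1→4, push 1): res(0,5)=6
after path 5 (6→5→0→2→9→1→4, push 2): res(0,5)=8

Residual capacity of (0,5): 8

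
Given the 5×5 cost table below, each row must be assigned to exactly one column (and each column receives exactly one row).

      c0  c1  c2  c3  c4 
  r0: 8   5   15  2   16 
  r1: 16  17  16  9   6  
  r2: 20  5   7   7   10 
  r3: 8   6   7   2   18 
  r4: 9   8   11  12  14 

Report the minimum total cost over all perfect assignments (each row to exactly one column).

one of 2 optimal assignments: row0→col1 (cost 5), row1→col4 (cost 6), row2→col2 (cost 7), row3→col3 (cost 2), row4→col0 (cost 9)
total = 5 + 6 + 7 + 2 + 9 = 29

Minimum assignment cost: 29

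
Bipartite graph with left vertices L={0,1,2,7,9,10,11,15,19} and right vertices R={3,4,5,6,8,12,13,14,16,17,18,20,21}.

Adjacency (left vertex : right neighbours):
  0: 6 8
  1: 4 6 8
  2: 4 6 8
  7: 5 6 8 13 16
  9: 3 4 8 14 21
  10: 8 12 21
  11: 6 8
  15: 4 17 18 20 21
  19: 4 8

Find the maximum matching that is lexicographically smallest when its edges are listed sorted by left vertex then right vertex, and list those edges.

Lex-smallest maximum matching: {(0,6), (1,4), (2,8), (7,5), (9,3), (10,12), (15,17)}

|M| = 7 (so the lex-smallest maximum matching has 7 edges)
process left vertices in ascending order; for each, take the smallest-labelled available neighbour that still permits 7 edges overall, or leave it unmatched if none does
lex-smallest matching: {0-6, 1-4, 2-8, 7-5, 9-3, 10-12, 15-17}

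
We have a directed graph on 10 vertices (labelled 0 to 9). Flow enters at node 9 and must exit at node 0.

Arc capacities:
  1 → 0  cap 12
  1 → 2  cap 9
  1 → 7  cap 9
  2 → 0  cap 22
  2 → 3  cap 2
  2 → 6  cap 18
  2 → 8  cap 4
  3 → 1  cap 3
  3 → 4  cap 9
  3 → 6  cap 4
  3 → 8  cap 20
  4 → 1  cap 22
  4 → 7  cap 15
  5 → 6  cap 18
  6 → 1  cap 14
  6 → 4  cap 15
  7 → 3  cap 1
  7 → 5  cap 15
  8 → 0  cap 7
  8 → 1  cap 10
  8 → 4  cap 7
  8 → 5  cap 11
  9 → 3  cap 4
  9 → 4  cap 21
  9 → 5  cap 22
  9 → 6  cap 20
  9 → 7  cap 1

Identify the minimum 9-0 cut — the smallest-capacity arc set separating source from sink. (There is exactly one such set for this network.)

augment #1: 9→3→1→0 push 3
augment #2: 9→3→8→0 push 1
augment #3: 9→4→1→0 push 9
augment #4: 9→4→1→2→0 push 9
augment #5: 9→7→3→8→0 push 1
augment #6: 9→4→1→3→8→0 push 3
max flow = 26; residual-reachable set from 9 gives S-side
cut edges (S→T): {(1,0), (1,2), (7,3), (9,3)} total cap 26

Min-cut arcs: {(1,0), (1,2), (7,3), (9,3)} (total capacity 26)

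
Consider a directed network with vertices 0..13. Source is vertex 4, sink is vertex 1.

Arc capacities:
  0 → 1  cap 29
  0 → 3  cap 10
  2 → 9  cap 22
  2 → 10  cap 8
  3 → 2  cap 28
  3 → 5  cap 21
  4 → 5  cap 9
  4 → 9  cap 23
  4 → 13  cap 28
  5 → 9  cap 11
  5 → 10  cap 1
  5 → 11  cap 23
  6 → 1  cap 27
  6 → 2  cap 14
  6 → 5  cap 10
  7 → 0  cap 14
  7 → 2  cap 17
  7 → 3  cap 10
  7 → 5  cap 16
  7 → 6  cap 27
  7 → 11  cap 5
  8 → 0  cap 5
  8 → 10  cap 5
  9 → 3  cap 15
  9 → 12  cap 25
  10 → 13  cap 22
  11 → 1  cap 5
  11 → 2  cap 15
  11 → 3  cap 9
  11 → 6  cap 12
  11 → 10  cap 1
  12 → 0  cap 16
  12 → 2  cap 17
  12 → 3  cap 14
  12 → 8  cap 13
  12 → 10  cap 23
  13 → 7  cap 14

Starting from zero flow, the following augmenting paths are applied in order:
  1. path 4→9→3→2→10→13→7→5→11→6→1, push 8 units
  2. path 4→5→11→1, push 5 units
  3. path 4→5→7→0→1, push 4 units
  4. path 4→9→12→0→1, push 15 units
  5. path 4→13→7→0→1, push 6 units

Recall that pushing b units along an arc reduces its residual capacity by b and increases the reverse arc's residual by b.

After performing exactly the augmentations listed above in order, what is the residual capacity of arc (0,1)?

after path 1 (4→9→3→2→10→13→7→5→11→6→1, push 8): res(0,1)=29
after path 2 (4→5→11→1, push 5): res(0,1)=29
after path 3 (4→5→7→0→1, push 4): res(0,1)=25
after path 4 (4→9→12→0→1, push 15): res(0,1)=10
after path 5 (4→13→7→0→1, push 6): res(0,1)=4

Residual capacity of (0,1): 4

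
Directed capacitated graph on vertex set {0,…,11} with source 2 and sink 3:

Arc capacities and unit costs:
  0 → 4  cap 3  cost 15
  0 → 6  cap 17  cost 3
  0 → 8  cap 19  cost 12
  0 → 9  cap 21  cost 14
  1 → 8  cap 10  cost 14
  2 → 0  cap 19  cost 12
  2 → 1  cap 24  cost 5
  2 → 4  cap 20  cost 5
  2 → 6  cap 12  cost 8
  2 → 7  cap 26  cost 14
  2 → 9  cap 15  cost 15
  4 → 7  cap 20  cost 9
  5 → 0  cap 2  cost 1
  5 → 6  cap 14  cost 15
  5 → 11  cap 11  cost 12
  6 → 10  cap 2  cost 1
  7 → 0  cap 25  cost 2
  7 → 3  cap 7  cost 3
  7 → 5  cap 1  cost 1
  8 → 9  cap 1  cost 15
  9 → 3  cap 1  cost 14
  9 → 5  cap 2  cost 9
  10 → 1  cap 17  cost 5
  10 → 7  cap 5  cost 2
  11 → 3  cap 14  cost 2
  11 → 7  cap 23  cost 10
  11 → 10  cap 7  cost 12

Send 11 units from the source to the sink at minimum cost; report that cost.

shortest-cost path #1: 2→6→10→7→3 push 2 @ unit cost 14 (adds 28)
shortest-cost path #2: 2→7→3 push 5 @ unit cost 17 (adds 85)
shortest-cost path #3: 2→9→3 push 1 @ unit cost 29 (adds 29)
shortest-cost path #4: 2→7→5→11→3 push 1 @ unit cost 29 (adds 29)
shortest-cost path #5: 2→9→5→11→3 push 2 @ unit cost 38 (adds 76)
total cost = 247

Minimum cost for 11 units: 247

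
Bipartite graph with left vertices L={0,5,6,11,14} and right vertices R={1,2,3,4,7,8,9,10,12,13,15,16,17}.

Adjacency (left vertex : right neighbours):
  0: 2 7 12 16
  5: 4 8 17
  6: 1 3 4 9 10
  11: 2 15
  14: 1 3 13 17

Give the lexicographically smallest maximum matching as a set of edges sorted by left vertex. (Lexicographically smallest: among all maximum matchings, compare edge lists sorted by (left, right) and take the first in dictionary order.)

Lex-smallest maximum matching: {(0,2), (5,4), (6,1), (11,15), (14,3)}

|M| = 5 (so the lex-smallest maximum matching has 5 edges)
process left vertices in ascending order; for each, take the smallest-labelled available neighbour that still permits 5 edges overall, or leave it unmatched if none does
lex-smallest matching: {0-2, 5-4, 6-1, 11-15, 14-3}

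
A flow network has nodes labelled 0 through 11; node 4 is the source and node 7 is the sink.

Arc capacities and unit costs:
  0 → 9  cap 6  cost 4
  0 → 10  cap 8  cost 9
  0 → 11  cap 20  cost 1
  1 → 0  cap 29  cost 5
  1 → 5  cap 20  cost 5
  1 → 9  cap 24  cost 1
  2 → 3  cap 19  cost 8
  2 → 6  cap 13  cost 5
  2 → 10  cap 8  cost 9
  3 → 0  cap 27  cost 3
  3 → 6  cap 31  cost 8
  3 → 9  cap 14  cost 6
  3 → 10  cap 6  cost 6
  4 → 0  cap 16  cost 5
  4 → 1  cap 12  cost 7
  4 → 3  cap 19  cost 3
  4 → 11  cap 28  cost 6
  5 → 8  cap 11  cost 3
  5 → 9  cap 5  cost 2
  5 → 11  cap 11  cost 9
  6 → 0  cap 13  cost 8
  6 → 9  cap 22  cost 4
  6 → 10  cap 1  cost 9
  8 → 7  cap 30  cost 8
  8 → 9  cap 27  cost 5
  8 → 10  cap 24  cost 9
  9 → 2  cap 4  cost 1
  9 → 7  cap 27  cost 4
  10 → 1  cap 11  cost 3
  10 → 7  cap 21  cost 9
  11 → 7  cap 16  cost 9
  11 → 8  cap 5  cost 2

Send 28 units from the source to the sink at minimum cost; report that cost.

Minimum cost for 28 units: 354

shortest-cost path #1: 4→1→9→7 push 12 @ unit cost 12 (adds 144)
shortest-cost path #2: 4→0→9→7 push 6 @ unit cost 13 (adds 78)
shortest-cost path #3: 4→3→9→7 push 9 @ unit cost 13 (adds 117)
shortest-cost path #4: 4→11→7 push 1 @ unit cost 15 (adds 15)
total cost = 354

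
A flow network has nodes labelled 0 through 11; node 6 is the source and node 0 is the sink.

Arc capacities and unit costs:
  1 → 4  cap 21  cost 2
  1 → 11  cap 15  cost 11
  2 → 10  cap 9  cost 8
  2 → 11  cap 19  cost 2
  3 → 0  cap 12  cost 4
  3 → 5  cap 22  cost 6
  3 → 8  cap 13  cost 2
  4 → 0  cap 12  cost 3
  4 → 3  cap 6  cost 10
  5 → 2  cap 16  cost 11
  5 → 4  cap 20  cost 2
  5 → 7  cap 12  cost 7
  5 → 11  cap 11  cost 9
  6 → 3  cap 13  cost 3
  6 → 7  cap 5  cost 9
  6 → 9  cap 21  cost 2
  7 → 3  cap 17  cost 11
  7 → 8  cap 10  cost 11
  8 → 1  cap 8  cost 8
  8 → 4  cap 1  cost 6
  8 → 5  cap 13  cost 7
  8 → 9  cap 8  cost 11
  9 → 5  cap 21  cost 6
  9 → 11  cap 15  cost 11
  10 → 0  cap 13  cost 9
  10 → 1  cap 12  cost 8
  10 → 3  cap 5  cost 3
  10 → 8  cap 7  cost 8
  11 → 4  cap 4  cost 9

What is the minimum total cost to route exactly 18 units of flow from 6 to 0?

Minimum cost for 18 units: 162

shortest-cost path #1: 6→3→0 push 12 @ unit cost 7 (adds 84)
shortest-cost path #2: 6→9→5→4→0 push 6 @ unit cost 13 (adds 78)
total cost = 162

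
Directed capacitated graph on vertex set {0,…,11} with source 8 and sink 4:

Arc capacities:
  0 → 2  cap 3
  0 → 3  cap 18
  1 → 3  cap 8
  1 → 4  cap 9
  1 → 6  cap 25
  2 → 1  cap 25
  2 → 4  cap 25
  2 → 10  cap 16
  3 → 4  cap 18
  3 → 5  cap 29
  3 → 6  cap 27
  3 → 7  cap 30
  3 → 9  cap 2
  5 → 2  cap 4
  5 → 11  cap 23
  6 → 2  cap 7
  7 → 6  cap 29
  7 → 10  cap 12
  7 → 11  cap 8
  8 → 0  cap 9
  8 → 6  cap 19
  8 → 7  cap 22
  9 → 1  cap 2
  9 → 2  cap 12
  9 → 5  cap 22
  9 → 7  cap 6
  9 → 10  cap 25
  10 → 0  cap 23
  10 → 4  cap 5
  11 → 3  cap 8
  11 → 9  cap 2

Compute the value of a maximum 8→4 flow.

augment #1: 8→0→2→4 bottleneck 3, total now 3
augment #2: 8→0→3→4 bottleneck 6, total now 9
augment #3: 8→6→2→4 bottleneck 7, total now 16
augment #4: 8→7→10→4 bottleneck 5, total now 21
augment #5: 8→7→11→3→4 bottleneck 8, total now 29
augment #6: 8→7→10→0→3→4 bottleneck 4, total now 33
augment #7: 8→7→10→0→3→5→2→4 bottleneck 3, total now 36

Maximum flow value: 36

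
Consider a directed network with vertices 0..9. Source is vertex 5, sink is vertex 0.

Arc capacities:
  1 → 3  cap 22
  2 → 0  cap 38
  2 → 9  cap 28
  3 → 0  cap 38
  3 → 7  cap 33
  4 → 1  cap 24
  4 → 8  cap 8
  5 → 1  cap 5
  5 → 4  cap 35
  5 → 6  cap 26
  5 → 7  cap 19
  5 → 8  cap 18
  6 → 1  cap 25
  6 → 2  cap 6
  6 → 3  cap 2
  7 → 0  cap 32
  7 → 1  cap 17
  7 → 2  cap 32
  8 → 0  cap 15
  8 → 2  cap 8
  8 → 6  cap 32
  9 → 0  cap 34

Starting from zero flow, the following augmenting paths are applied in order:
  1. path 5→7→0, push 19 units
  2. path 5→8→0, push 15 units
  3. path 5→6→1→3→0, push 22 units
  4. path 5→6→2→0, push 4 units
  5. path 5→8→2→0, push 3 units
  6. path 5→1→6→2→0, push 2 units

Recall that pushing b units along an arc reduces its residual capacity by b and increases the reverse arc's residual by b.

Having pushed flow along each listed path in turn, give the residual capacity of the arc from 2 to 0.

after path 1 (5→7→0, push 19): res(2,0)=38
after path 2 (5→8→0, push 15): res(2,0)=38
after path 3 (5→6→1→3→0, push 22): res(2,0)=38
after path 4 (5→6→2→0, push 4): res(2,0)=34
after path 5 (5→8→2→0, push 3): res(2,0)=31
after path 6 (5→1→6→2→0, push 2): res(2,0)=29

Residual capacity of (2,0): 29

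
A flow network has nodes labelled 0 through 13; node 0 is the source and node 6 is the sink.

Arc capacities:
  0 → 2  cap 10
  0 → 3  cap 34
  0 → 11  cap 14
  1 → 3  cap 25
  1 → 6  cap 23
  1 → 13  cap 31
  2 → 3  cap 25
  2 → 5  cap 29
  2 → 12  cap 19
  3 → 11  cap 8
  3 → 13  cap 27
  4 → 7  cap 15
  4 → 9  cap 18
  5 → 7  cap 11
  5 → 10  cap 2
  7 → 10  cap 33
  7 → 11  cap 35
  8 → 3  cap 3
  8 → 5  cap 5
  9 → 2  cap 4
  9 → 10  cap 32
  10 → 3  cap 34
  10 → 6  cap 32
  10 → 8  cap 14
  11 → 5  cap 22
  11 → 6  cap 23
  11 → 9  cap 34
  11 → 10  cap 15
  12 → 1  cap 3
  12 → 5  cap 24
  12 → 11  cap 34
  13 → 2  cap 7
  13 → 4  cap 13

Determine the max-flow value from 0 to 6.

augment #1: 0→11→6 bottleneck 14, total now 14
augment #2: 0→3→11→6 bottleneck 8, total now 22
augment #3: 0→2→5→10→6 bottleneck 2, total now 24
augment #4: 0→2→12→1→6 bottleneck 3, total now 27
augment #5: 0→2→12→11→6 bottleneck 1, total now 28
augment #6: 0→2→5→7→10→6 bottleneck 4, total now 32
augment #7: 0→3→13→4→7→10→6 bottleneck 13, total now 45
augment #8: 0→3→13→2→5→7→10→6 bottleneck 7, total now 52

Maximum flow value: 52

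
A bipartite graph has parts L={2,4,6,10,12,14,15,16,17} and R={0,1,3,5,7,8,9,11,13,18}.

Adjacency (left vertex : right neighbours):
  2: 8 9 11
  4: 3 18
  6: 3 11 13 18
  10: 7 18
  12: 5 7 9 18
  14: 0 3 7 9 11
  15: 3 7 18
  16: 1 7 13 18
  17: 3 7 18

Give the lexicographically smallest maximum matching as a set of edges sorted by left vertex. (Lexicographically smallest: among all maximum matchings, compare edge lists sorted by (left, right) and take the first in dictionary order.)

|M| = 8 (so the lex-smallest maximum matching has 8 edges)
process left vertices in ascending order; for each, take the smallest-labelled available neighbour that still permits 8 edges overall, or leave it unmatched if none does
lex-smallest matching: {2-8, 4-3, 6-11, 10-7, 12-5, 14-0, 15-18, 16-1}

Lex-smallest maximum matching: {(2,8), (4,3), (6,11), (10,7), (12,5), (14,0), (15,18), (16,1)}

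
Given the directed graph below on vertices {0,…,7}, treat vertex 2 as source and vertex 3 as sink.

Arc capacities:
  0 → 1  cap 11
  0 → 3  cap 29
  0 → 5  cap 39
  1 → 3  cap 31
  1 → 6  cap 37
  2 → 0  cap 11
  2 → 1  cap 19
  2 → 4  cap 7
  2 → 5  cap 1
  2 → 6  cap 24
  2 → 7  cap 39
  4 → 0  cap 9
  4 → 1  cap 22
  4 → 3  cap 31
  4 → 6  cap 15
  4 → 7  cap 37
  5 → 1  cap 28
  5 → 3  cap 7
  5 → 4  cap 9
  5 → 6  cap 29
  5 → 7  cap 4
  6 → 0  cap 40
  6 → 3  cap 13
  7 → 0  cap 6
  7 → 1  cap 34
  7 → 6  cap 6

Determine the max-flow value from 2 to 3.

augment #1: 2→0→3 bottleneck 11, total now 11
augment #2: 2→1→3 bottleneck 19, total now 30
augment #3: 2→4→3 bottleneck 7, total now 37
augment #4: 2→5→3 bottleneck 1, total now 38
augment #5: 2→6→3 bottleneck 13, total now 51
augment #6: 2→6→0→3 bottleneck 11, total now 62
augment #7: 2→7→0→3 bottleneck 6, total now 68
augment #8: 2→7→1→3 bottleneck 12, total now 80
augment #9: 2→7→6→0→3 bottleneck 1, total now 81
augment #10: 2→7→6→0→5→3 bottleneck 5, total now 86
augment #11: 2→7→1→6→0→5→3 bottleneck 1, total now 87
augment #12: 2→7→1→6→0→5→4→3 bottleneck 9, total now 96

Maximum flow value: 96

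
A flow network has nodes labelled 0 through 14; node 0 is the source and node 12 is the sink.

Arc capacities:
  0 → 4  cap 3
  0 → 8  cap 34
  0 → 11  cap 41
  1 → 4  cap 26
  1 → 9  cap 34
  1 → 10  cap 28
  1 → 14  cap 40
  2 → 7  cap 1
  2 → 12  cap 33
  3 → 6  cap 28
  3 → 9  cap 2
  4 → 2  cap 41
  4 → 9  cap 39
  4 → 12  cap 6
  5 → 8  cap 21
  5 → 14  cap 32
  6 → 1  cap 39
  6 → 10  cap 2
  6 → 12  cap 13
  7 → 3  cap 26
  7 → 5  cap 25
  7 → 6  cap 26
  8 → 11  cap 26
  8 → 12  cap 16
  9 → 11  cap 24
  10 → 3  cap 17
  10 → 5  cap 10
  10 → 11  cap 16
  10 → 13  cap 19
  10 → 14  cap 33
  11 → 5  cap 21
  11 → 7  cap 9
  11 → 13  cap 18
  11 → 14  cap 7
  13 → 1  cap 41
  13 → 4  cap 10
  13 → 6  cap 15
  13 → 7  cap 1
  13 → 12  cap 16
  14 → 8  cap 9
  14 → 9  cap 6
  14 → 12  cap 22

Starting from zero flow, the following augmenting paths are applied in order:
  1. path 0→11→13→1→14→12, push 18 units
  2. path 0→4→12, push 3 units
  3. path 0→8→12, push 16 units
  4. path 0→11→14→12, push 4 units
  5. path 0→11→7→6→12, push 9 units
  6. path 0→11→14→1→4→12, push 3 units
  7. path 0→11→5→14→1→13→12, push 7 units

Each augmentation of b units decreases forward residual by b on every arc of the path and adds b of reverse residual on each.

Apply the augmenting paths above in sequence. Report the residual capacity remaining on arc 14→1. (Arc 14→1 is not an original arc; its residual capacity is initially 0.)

Residual capacity of (14,1): 8

after path 1 (0→11→13→1→14→12, push 18): res(14,1)=18
after path 2 (0→4→12, push 3): res(14,1)=18
after path 3 (0→8→12, push 16): res(14,1)=18
after path 4 (0→11→14→12, push 4): res(14,1)=18
after path 5 (0→11→7→6→12, push 9): res(14,1)=18
after path 6 (0→11→14→1→4→12, push 3): res(14,1)=15
after path 7 (0→11→5→14→1→13→12, push 7): res(14,1)=8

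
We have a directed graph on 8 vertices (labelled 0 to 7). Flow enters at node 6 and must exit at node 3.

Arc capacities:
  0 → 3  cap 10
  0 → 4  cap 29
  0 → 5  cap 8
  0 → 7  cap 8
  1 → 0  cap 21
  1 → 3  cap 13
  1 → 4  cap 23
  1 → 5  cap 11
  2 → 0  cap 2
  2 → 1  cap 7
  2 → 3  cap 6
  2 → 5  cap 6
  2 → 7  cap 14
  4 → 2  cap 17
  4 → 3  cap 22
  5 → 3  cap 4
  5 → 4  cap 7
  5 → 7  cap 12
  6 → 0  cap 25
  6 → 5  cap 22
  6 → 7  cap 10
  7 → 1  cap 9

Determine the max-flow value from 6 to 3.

augment #1: 6→0→3 bottleneck 10, total now 10
augment #2: 6→5→3 bottleneck 4, total now 14
augment #3: 6→0→4→3 bottleneck 15, total now 29
augment #4: 6→5→4→3 bottleneck 7, total now 36
augment #5: 6→7→1→3 bottleneck 9, total now 45

Maximum flow value: 45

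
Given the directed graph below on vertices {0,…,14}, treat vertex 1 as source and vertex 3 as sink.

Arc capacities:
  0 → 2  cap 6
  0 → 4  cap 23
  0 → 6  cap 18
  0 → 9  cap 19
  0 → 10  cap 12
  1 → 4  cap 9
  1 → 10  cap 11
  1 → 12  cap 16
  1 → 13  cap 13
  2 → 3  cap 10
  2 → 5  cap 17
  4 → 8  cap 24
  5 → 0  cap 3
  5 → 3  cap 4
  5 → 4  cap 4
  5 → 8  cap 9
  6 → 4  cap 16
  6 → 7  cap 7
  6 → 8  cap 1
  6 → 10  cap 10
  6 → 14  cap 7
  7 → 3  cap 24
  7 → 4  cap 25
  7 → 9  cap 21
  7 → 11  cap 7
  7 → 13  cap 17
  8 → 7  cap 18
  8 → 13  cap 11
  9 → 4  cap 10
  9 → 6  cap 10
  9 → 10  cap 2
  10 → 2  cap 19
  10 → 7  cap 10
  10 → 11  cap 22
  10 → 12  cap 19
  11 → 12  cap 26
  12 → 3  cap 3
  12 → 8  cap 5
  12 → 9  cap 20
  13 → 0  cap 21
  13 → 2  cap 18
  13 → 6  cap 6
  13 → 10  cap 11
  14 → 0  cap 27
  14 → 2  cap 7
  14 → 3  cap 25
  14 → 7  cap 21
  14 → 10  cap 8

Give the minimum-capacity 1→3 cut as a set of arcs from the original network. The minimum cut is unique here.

Min-cut arcs: {(2,3), (5,3), (6,14), (7,3), (12,3)} (total capacity 48)

augment #1: 1→12→3 push 3
augment #2: 1→10→2→3 push 10
augment #3: 1→10→7→3 push 1
augment #4: 1→4→8→7→3 push 9
augment #5: 1→12→8→7→3 push 5
augment #6: 1→13→2→5→3 push 4
augment #7: 1→13→6→7→3 push 6
augment #8: 1→13→10→7→3 push 3
augment #9: 1→12→9→6→14→3 push 7
max flow = 48; residual-reachable set from 1 gives S-side
cut edges (S→T): {(2,3), (5,3), (6,14), (7,3), (12,3)} total cap 48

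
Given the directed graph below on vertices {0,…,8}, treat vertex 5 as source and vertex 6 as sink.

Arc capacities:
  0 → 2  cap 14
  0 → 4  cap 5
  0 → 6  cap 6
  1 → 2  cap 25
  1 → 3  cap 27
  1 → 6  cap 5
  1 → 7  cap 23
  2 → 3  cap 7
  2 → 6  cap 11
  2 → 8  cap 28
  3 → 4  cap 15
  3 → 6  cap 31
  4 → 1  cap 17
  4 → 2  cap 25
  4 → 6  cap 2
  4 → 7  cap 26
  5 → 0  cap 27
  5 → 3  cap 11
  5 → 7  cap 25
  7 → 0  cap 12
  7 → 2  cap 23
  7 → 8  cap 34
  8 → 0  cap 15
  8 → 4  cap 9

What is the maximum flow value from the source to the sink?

augment #1: 5→0→6 bottleneck 6, total now 6
augment #2: 5→3→6 bottleneck 11, total now 17
augment #3: 5→0→2→6 bottleneck 11, total now 28
augment #4: 5→0→4→6 bottleneck 2, total now 30
augment #5: 5→0→2→3→6 bottleneck 3, total now 33
augment #6: 5→0→4→1→6 bottleneck 3, total now 36
augment #7: 5→7→2→3→6 bottleneck 4, total now 40
augment #8: 5→7→8→4→1→6 bottleneck 2, total now 42
augment #9: 5→7→8→4→1→3→6 bottleneck 7, total now 49

Maximum flow value: 49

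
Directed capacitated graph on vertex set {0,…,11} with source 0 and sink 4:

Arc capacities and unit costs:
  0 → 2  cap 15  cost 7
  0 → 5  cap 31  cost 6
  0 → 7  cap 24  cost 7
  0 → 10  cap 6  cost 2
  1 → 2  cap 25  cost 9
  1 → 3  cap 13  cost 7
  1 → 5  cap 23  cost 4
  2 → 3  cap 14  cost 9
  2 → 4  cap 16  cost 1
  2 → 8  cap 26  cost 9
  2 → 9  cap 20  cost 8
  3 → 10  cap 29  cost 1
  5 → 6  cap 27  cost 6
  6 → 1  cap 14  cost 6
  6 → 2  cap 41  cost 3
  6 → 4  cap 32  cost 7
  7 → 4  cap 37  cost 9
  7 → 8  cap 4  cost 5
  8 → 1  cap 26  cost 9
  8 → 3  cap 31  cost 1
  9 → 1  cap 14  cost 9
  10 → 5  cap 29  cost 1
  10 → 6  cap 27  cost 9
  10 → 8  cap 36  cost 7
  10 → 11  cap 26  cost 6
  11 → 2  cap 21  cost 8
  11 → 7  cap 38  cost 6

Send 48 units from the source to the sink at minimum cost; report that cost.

shortest-cost path #1: 0→2→4 push 15 @ unit cost 8 (adds 120)
shortest-cost path #2: 0→10→5→6→2→4 push 1 @ unit cost 13 (adds 13)
shortest-cost path #3: 0→7→4 push 24 @ unit cost 16 (adds 384)
shortest-cost path #4: 0→10→5→6→4 push 5 @ unit cost 16 (adds 80)
shortest-cost path #5: 0→5→6→4 push 3 @ unit cost 19 (adds 57)
total cost = 654

Minimum cost for 48 units: 654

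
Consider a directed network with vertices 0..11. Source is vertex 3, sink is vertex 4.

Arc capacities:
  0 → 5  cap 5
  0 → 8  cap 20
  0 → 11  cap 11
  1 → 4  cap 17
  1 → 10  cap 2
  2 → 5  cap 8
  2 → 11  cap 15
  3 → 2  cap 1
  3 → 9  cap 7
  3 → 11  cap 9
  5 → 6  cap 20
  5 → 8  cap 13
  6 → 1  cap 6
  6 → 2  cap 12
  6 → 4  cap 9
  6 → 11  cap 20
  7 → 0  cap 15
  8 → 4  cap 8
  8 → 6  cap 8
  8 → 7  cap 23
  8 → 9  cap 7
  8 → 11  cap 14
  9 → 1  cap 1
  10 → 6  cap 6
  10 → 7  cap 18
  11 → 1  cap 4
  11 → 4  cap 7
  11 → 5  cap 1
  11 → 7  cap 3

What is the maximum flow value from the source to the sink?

augment #1: 3→11→4 bottleneck 7, total now 7
augment #2: 3→9→1→4 bottleneck 1, total now 8
augment #3: 3→11→1→4 bottleneck 2, total now 10
augment #4: 3→2→5→6→4 bottleneck 1, total now 11

Maximum flow value: 11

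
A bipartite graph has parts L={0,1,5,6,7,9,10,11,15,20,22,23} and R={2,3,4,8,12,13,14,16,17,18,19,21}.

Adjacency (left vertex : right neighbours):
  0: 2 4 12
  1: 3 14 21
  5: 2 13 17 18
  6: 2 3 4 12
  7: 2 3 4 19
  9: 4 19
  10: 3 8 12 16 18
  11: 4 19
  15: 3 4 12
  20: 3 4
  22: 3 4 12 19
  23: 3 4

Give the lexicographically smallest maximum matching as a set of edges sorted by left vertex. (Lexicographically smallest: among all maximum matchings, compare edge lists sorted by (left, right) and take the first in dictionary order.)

Lex-smallest maximum matching: {(0,2), (1,14), (5,13), (6,3), (7,4), (9,19), (10,8), (15,12)}

|M| = 8 (so the lex-smallest maximum matching has 8 edges)
process left vertices in ascending order; for each, take the smallest-labelled available neighbour that still permits 8 edges overall, or leave it unmatched if none does
lex-smallest matching: {0-2, 1-14, 5-13, 6-3, 7-4, 9-19, 10-8, 15-12}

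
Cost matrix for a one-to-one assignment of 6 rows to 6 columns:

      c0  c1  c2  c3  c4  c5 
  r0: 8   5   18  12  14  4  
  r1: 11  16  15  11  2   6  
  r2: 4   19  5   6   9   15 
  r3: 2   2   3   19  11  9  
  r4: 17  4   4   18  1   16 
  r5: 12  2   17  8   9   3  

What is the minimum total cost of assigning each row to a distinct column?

Minimum assignment cost: 20

optimal assignment: row0→col5 (cost 4), row1→col4 (cost 2), row2→col3 (cost 6), row3→col0 (cost 2), row4→col2 (cost 4), row5→col1 (cost 2)
total = 4 + 2 + 6 + 2 + 4 + 2 = 20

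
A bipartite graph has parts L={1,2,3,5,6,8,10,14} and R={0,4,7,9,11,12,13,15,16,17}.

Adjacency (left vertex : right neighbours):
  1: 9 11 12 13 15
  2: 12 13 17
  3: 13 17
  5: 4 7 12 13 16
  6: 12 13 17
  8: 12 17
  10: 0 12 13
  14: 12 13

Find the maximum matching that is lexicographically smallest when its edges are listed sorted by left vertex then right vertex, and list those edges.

|M| = 6 (so the lex-smallest maximum matching has 6 edges)
process left vertices in ascending order; for each, take the smallest-labelled available neighbour that still permits 6 edges overall, or leave it unmatched if none does
lex-smallest matching: {1-9, 2-12, 3-13, 5-4, 6-17, 10-0}

Lex-smallest maximum matching: {(1,9), (2,12), (3,13), (5,4), (6,17), (10,0)}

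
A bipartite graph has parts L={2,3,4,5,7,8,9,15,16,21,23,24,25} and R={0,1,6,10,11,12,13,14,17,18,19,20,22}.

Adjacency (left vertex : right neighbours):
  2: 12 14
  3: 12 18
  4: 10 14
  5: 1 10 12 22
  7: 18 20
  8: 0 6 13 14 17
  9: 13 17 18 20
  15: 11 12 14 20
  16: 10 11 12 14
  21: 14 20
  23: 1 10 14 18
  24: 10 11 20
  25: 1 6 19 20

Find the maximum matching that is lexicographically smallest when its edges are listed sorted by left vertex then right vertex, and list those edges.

Lex-smallest maximum matching: {(2,12), (3,18), (4,10), (5,22), (7,20), (8,0), (9,13), (15,11), (16,14), (23,1), (25,6)}

|M| = 11 (so the lex-smallest maximum matching has 11 edges)
process left vertices in ascending order; for each, take the smallest-labelled available neighbour that still permits 11 edges overall, or leave it unmatched if none does
lex-smallest matching: {2-12, 3-18, 4-10, 5-22, 7-20, 8-0, 9-13, 15-11, 16-14, 23-1, 25-6}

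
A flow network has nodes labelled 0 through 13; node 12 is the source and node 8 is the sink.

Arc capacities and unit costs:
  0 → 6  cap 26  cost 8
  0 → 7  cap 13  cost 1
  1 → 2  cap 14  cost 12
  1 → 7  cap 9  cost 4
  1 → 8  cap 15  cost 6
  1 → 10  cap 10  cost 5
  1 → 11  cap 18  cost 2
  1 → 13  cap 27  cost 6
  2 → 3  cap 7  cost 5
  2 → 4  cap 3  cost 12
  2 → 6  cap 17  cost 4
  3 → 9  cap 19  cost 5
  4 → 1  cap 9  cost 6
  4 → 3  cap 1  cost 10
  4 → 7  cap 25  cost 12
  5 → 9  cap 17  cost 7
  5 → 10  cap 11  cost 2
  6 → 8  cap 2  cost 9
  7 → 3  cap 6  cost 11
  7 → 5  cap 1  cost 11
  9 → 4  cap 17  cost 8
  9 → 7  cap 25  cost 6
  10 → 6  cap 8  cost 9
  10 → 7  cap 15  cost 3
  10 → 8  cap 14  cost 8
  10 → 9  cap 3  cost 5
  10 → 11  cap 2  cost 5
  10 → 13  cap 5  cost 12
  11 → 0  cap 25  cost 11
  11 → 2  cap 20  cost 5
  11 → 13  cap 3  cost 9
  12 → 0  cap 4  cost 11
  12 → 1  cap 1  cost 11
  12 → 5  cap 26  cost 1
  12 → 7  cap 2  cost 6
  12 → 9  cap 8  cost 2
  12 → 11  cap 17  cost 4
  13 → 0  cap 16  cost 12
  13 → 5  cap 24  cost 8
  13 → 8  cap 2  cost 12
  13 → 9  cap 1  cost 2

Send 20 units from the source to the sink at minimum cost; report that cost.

shortest-cost path #1: 12→5→10→8 push 11 @ unit cost 11 (adds 121)
shortest-cost path #2: 12→1→8 push 1 @ unit cost 17 (adds 17)
shortest-cost path #3: 12→11→2→6→8 push 2 @ unit cost 22 (adds 44)
shortest-cost path #4: 12→9→4→1→8 push 6 @ unit cost 22 (adds 132)
total cost = 314

Minimum cost for 20 units: 314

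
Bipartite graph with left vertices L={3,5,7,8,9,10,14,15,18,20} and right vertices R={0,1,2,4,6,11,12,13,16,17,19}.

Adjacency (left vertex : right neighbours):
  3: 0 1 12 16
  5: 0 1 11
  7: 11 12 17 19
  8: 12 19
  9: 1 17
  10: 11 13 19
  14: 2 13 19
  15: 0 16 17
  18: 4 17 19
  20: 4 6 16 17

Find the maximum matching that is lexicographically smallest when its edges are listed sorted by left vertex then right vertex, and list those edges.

|M| = 10 (so the lex-smallest maximum matching has 10 edges)
process left vertices in ascending order; for each, take the smallest-labelled available neighbour that still permits 10 edges overall, or leave it unmatched if none does
lex-smallest matching: {3-0, 5-1, 7-11, 8-12, 9-17, 10-13, 14-2, 15-16, 18-4, 20-6}

Lex-smallest maximum matching: {(3,0), (5,1), (7,11), (8,12), (9,17), (10,13), (14,2), (15,16), (18,4), (20,6)}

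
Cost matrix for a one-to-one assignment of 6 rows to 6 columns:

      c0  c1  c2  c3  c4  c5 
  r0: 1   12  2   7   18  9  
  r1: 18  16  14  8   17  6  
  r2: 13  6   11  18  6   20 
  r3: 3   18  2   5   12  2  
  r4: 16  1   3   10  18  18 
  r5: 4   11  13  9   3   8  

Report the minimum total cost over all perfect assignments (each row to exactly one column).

one of 2 optimal assignments: row0→col0 (cost 1), row1→col3 (cost 8), row2→col1 (cost 6), row3→col5 (cost 2), row4→col2 (cost 3), row5→col4 (cost 3)
total = 1 + 8 + 6 + 2 + 3 + 3 = 23

Minimum assignment cost: 23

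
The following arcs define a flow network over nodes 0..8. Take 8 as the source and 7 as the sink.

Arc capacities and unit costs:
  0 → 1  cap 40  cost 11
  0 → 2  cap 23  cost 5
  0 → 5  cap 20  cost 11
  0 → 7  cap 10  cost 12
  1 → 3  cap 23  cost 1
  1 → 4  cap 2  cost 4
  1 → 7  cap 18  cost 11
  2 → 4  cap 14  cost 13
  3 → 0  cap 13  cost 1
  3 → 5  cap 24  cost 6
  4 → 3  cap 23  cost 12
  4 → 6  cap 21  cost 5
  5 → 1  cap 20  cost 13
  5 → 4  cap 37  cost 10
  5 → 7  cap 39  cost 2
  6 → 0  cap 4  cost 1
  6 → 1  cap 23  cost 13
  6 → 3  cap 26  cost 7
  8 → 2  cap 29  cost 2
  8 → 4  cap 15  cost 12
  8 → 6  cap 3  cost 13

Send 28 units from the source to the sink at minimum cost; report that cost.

Minimum cost for 28 units: 906

shortest-cost path #1: 8→6→0→7 push 3 @ unit cost 26 (adds 78)
shortest-cost path #2: 8→4→6→0→7 push 1 @ unit cost 30 (adds 30)
shortest-cost path #3: 8→4→3→5→7 push 14 @ unit cost 32 (adds 448)
shortest-cost path #4: 8→2→4→3→5→7 push 9 @ unit cost 35 (adds 315)
shortest-cost path #5: 8→2→4→6→3→5→7 push 1 @ unit cost 35 (adds 35)
total cost = 906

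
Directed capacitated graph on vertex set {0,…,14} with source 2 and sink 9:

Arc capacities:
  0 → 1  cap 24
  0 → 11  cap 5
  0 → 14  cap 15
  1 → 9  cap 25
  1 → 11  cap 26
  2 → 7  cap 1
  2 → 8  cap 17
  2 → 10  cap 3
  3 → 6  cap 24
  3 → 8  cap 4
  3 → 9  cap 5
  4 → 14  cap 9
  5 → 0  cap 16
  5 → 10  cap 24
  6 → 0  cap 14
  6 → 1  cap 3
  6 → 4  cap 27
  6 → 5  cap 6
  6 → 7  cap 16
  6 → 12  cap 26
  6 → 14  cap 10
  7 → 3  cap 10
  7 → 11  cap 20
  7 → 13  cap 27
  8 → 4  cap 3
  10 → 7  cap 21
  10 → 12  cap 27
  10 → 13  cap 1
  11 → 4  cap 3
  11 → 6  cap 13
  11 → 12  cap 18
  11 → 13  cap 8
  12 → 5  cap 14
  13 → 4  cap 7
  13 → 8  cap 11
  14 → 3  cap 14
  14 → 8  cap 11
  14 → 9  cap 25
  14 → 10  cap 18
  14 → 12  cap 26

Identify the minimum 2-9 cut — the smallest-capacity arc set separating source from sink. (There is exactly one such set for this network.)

augment #1: 2→7→3→9 push 1
augment #2: 2→8→4→14→9 push 3
augment #3: 2→10→7→3→9 push 3
max flow = 7; residual-reachable set from 2 gives S-side
cut edges (S→T): {(2,7), (2,10), (8,4)} total cap 7

Min-cut arcs: {(2,7), (2,10), (8,4)} (total capacity 7)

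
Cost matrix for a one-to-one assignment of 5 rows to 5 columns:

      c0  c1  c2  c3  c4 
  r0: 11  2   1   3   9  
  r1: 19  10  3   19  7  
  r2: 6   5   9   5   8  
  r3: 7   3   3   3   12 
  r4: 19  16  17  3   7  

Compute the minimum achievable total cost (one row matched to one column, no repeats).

Minimum assignment cost: 20

optimal assignment: row0→col2 (cost 1), row1→col4 (cost 7), row2→col0 (cost 6), row3→col1 (cost 3), row4→col3 (cost 3)
total = 1 + 7 + 6 + 3 + 3 = 20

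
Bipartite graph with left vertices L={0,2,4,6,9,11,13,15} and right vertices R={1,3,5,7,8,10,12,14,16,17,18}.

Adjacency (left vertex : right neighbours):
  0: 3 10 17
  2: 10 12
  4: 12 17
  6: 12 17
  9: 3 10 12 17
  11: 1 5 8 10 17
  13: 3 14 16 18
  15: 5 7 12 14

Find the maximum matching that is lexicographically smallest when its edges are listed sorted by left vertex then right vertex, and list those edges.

Lex-smallest maximum matching: {(0,3), (2,10), (4,12), (6,17), (11,1), (13,14), (15,5)}

|M| = 7 (so the lex-smallest maximum matching has 7 edges)
process left vertices in ascending order; for each, take the smallest-labelled available neighbour that still permits 7 edges overall, or leave it unmatched if none does
lex-smallest matching: {0-3, 2-10, 4-12, 6-17, 11-1, 13-14, 15-5}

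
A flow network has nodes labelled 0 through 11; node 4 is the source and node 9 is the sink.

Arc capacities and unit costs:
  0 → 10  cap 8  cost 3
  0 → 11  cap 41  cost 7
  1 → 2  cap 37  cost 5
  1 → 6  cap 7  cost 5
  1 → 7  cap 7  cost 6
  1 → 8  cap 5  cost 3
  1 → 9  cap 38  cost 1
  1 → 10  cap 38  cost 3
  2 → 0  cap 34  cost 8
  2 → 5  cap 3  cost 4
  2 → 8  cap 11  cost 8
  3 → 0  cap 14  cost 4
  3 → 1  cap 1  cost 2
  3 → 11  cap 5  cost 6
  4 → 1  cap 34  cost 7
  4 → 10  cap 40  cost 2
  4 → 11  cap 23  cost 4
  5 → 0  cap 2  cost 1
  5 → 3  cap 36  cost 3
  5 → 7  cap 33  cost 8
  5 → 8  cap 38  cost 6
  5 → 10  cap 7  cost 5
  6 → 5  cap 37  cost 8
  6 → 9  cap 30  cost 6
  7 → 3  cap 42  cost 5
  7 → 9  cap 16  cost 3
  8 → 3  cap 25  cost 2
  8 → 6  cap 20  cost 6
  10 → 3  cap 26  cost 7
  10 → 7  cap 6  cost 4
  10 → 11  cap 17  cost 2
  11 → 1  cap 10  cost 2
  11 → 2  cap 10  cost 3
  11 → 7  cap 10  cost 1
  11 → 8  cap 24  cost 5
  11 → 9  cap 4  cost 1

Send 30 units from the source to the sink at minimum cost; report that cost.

Minimum cost for 30 units: 218

shortest-cost path #1: 4→11→9 push 4 @ unit cost 5 (adds 20)
shortest-cost path #2: 4→11→1→9 push 10 @ unit cost 7 (adds 70)
shortest-cost path #3: 4→1→9 push 16 @ unit cost 8 (adds 128)
total cost = 218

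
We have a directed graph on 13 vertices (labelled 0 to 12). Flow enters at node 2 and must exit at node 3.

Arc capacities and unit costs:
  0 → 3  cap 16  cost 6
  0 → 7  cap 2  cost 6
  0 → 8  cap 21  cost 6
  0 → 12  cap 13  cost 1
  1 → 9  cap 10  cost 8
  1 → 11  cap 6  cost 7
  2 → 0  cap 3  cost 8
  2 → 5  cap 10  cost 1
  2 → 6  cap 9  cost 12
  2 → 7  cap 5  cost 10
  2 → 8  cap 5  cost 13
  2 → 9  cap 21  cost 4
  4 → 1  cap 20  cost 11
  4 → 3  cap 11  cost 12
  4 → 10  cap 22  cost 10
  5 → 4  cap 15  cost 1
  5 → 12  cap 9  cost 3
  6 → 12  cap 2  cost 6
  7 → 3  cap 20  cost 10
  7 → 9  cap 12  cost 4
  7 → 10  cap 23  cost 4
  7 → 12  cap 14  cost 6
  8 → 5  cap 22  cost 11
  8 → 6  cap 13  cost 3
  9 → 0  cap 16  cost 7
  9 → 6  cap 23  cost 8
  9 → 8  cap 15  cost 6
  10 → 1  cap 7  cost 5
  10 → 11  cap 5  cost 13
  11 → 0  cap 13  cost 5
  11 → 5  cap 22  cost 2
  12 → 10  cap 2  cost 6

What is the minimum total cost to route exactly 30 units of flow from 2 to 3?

Minimum cost for 30 units: 483

shortest-cost path #1: 2→0→3 push 3 @ unit cost 14 (adds 42)
shortest-cost path #2: 2→5→4→3 push 10 @ unit cost 14 (adds 140)
shortest-cost path #3: 2→9→0→3 push 13 @ unit cost 17 (adds 221)
shortest-cost path #4: 2→7→3 push 4 @ unit cost 20 (adds 80)
total cost = 483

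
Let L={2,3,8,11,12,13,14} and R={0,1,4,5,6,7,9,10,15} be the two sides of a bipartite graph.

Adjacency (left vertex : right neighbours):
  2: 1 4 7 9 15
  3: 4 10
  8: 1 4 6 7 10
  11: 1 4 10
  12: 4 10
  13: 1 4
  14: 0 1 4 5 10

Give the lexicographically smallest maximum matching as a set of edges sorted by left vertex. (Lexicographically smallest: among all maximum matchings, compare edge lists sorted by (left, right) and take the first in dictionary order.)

Lex-smallest maximum matching: {(2,7), (3,4), (8,6), (11,1), (12,10), (14,0)}

|M| = 6 (so the lex-smallest maximum matching has 6 edges)
process left vertices in ascending order; for each, take the smallest-labelled available neighbour that still permits 6 edges overall, or leave it unmatched if none does
lex-smallest matching: {2-7, 3-4, 8-6, 11-1, 12-10, 14-0}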